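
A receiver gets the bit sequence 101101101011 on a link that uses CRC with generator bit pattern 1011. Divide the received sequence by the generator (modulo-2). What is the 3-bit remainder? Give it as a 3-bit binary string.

010

Modulo-2 division of 101101101011 by 1011:
  pos 0: 1011 XOR 1011 = 0000
  pos 5: 1101 XOR 1011 = 0110
  pos 6: 1100 XOR 1011 = 0111
  pos 7: 1111 XOR 1011 = 0100
  pos 8: 1001 XOR 1011 = 0010
Remainder = 010 (nonzero — an error is detected).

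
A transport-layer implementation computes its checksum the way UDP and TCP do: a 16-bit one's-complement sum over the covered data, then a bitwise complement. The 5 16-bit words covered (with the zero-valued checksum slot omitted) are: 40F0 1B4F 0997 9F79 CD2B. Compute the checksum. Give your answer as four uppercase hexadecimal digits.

2D84

One's-complement addition (fold any carry out of bit 15 back into bit 0):
  0x40F0 + 0x1B4F = 0x05C3F
  0x5C3F + 0x0997 = 0x065D6
  0x65D6 + 0x9F79 = 0x1054F → wrap carry → 0x0550
  0x0550 + 0xCD2B = 0x0D27B
One's-complement sum = 0xD27B.
Checksum = ~0xD27B & 0xFFFF = 0x2D84.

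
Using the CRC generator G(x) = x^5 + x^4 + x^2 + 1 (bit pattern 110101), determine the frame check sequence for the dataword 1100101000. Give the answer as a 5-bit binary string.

Append 5 zeros: 110010100000000. Divide by 110101 (XOR where the leading bit is 1):
  pos 0: 110010 XOR 110101 = 000111
  pos 3: 111100 XOR 110101 = 001001
  pos 5: 100100 XOR 110101 = 010001
  pos 6: 100010 XOR 110101 = 010111
  pos 7: 101110 XOR 110101 = 011011
  pos 8: 110110 XOR 110101 = 000011
Remainder (last 5 bits) = 00110. This is the CRC / FCS.

00110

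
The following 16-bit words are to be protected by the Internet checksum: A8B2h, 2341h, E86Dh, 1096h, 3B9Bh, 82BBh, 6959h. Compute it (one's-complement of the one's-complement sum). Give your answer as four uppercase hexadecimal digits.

One's-complement addition (fold any carry out of bit 15 back into bit 0):
  0xA8B2 + 0x2341 = 0x0CBF3
  0xCBF3 + 0xE86D = 0x1B460 → wrap carry → 0xB461
  0xB461 + 0x1096 = 0x0C4F7
  0xC4F7 + 0x3B9B = 0x10092 → wrap carry → 0x0093
  0x0093 + 0x82BB = 0x0834E
  0x834E + 0x6959 = 0x0ECA7
One's-complement sum = 0xECA7.
Checksum = ~0xECA7 & 0xFFFF = 0x1358.

1358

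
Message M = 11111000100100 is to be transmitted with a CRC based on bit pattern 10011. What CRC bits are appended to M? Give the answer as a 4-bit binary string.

0101

Append 4 zeros: 111110001001000000. Divide by 10011 (XOR where the leading bit is 1):
  pos 0: 11111 XOR 10011 = 01100
  pos 1: 11000 XOR 10011 = 01011
  pos 2: 10110 XOR 10011 = 00101
  pos 4: 10101 XOR 10011 = 00110
  pos 6: 11000 XOR 10011 = 01011
  pos 7: 10111 XOR 10011 = 00100
  pos 9: 10000 XOR 10011 = 00011
  pos 12: 11000 XOR 10011 = 01011
  pos 13: 10110 XOR 10011 = 00101
Remainder (last 4 bits) = 0101. This is the CRC / FCS.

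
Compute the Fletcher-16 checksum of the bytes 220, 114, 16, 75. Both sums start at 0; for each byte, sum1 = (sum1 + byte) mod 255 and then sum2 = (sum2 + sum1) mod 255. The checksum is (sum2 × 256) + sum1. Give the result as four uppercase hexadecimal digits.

36AA

Running sums (mod 255):
  after byte 0 (220): sum1=220, sum2=220
  after byte 1 (114): sum1=79, sum2=44
  after byte 2 (16): sum1=95, sum2=139
  after byte 3 (75): sum1=170, sum2=54
Checksum = sum2·256 + sum1 = 54·256 + 170 = 13994 = 0x36AA.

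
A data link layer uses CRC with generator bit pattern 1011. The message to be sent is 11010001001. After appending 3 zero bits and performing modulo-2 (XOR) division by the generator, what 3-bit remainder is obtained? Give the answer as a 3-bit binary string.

Append 3 zeros: 11010001001000. Divide by 1011 (XOR where the leading bit is 1):
  pos 0: 1101 XOR 1011 = 0110
  pos 1: 1100 XOR 1011 = 0111
  pos 2: 1110 XOR 1011 = 0101
  pos 3: 1010 XOR 1011 = 0001
  pos 6: 1100 XOR 1011 = 0111
  pos 7: 1111 XOR 1011 = 0100
  pos 8: 1000 XOR 1011 = 0011
  pos 10: 1100 XOR 1011 = 0111
Remainder (last 3 bits) = 111. This is the CRC / FCS.

111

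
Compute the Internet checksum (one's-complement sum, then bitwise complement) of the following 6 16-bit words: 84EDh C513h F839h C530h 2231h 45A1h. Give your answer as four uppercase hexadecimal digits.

One's-complement addition (fold any carry out of bit 15 back into bit 0):
  0x84ED + 0xC513 = 0x14A00 → wrap carry → 0x4A01
  0x4A01 + 0xF839 = 0x1423A → wrap carry → 0x423B
  0x423B + 0xC530 = 0x1076B → wrap carry → 0x076C
  0x076C + 0x2231 = 0x0299D
  0x299D + 0x45A1 = 0x06F3E
One's-complement sum = 0x6F3E.
Checksum = ~0x6F3E & 0xFFFF = 0x90C1.

90C1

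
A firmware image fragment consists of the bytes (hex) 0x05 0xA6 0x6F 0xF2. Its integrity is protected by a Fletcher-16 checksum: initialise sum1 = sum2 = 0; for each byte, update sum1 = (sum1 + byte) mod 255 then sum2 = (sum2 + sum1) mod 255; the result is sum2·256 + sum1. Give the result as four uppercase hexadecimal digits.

D90E

Running sums (mod 255):
  after byte 0 (0x05): sum1=5, sum2=5
  after byte 1 (0xA6): sum1=171, sum2=176
  after byte 2 (0x6F): sum1=27, sum2=203
  after byte 3 (0xF2): sum1=14, sum2=217
Checksum = sum2·256 + sum1 = 217·256 + 14 = 55566 = 0xD90E.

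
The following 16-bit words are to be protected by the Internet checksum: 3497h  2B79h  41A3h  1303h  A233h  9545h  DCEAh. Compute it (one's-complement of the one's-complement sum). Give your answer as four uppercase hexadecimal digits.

One's-complement addition (fold any carry out of bit 15 back into bit 0):
  0x3497 + 0x2B79 = 0x06010
  0x6010 + 0x41A3 = 0x0A1B3
  0xA1B3 + 0x1303 = 0x0B4B6
  0xB4B6 + 0xA233 = 0x156E9 → wrap carry → 0x56EA
  0x56EA + 0x9545 = 0x0EC2F
  0xEC2F + 0xDCEA = 0x1C919 → wrap carry → 0xC91A
One's-complement sum = 0xC91A.
Checksum = ~0xC91A & 0xFFFF = 0x36E5.

36E5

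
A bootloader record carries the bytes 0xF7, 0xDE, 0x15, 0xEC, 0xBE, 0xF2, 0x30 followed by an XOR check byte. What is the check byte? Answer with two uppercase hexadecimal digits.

XOR the bytes together:
  start with 0xF7
  0xF7 ⊕ 0xDE = 0x29
  0x29 ⊕ 0x15 = 0x3C
  0x3C ⊕ 0xEC = 0xD0
  0xD0 ⊕ 0xBE = 0x6E
  0x6E ⊕ 0xF2 = 0x9C
  0x9C ⊕ 0x30 = 0xAC

AC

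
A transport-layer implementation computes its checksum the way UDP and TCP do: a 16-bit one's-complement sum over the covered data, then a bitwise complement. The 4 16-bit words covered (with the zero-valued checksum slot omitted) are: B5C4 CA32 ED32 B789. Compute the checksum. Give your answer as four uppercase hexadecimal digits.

One's-complement addition (fold any carry out of bit 15 back into bit 0):
  0xB5C4 + 0xCA32 = 0x17FF6 → wrap carry → 0x7FF7
  0x7FF7 + 0xED32 = 0x16D29 → wrap carry → 0x6D2A
  0x6D2A + 0xB789 = 0x124B3 → wrap carry → 0x24B4
One's-complement sum = 0x24B4.
Checksum = ~0x24B4 & 0xFFFF = 0xDB4B.

DB4B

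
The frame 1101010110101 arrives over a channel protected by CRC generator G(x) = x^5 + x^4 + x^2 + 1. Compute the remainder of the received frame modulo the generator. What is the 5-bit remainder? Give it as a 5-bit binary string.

Modulo-2 division of 1101010110101 by 110101:
  pos 0: 110101 XOR 110101 = 000000
  pos 7: 110101 XOR 110101 = 000000
Remainder = 00000 (zero — the frame passes the CRC check).

00000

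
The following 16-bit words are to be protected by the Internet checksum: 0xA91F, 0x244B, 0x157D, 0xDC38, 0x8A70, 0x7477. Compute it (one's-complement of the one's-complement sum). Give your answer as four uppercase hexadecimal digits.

41F7

One's-complement addition (fold any carry out of bit 15 back into bit 0):
  0xA91F + 0x244B = 0x0CD6A
  0xCD6A + 0x157D = 0x0E2E7
  0xE2E7 + 0xDC38 = 0x1BF1F → wrap carry → 0xBF20
  0xBF20 + 0x8A70 = 0x14990 → wrap carry → 0x4991
  0x4991 + 0x7477 = 0x0BE08
One's-complement sum = 0xBE08.
Checksum = ~0xBE08 & 0xFFFF = 0x41F7.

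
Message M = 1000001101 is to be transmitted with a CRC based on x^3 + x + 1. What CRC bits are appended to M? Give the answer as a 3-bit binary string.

Append 3 zeros: 1000001101000. Divide by 1011 (XOR where the leading bit is 1):
  pos 0: 1000 XOR 1011 = 0011
  pos 2: 1100 XOR 1011 = 0111
  pos 3: 1111 XOR 1011 = 0100
  pos 4: 1001 XOR 1011 = 0010
  pos 6: 1001 XOR 1011 = 0010
  pos 8: 1000 XOR 1011 = 0011
Remainder (last 3 bits) = 110. This is the CRC / FCS.

110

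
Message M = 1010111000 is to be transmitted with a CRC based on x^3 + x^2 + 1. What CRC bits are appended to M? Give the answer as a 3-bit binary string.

011

Append 3 zeros: 1010111000000. Divide by 1101 (XOR where the leading bit is 1):
  pos 0: 1010 XOR 1101 = 0111
  pos 1: 1111 XOR 1101 = 0010
  pos 3: 1011 XOR 1101 = 0110
  pos 4: 1100 XOR 1101 = 0001
  pos 7: 1000 XOR 1101 = 0101
  pos 8: 1010 XOR 1101 = 0111
  pos 9: 1110 XOR 1101 = 0011
Remainder (last 3 bits) = 011. This is the CRC / FCS.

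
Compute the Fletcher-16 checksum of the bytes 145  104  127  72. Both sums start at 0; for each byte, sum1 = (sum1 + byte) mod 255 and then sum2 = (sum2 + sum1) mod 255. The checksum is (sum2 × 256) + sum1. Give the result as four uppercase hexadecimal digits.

Running sums (mod 255):
  after byte 0 (145): sum1=145, sum2=145
  after byte 1 (104): sum1=249, sum2=139
  after byte 2 (127): sum1=121, sum2=5
  after byte 3 (72): sum1=193, sum2=198
Checksum = sum2·256 + sum1 = 198·256 + 193 = 50881 = 0xC6C1.

C6C1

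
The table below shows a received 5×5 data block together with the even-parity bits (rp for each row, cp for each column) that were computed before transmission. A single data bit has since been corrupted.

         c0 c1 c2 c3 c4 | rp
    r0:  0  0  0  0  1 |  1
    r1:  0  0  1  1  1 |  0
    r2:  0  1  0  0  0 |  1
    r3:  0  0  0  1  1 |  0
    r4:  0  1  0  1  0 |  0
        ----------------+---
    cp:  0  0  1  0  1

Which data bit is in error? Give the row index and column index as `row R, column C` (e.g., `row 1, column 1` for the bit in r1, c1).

Recompute each row's even parity and compare to rp:
  r0: data parity 1, sent rp 1 → ok
  r1: data parity 1, sent rp 0 → mismatch
  r2: data parity 1, sent rp 1 → ok
  r3: data parity 0, sent rp 0 → ok
  r4: data parity 0, sent rp 0 → ok
Recompute each column's even parity and compare to cp:
  c0: data parity 0, sent cp 0 → ok
  c1: data parity 0, sent cp 0 → ok
  c2: data parity 1, sent cp 1 → ok
  c3: data parity 1, sent cp 0 → mismatch
  c4: data parity 1, sent cp 1 → ok
Exactly one row (r1) and one column (c3) fail → the flipped bit is at their intersection.

row 1, column 3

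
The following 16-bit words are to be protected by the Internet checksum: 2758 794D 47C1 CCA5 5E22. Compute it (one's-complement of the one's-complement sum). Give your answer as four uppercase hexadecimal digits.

ECD0

One's-complement addition (fold any carry out of bit 15 back into bit 0):
  0x2758 + 0x794D = 0x0A0A5
  0xA0A5 + 0x47C1 = 0x0E866
  0xE866 + 0xCCA5 = 0x1B50B → wrap carry → 0xB50C
  0xB50C + 0x5E22 = 0x1132E → wrap carry → 0x132F
One's-complement sum = 0x132F.
Checksum = ~0x132F & 0xFFFF = 0xECD0.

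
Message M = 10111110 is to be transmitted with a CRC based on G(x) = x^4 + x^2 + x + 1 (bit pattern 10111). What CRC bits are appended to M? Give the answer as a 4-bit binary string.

0101

Append 4 zeros: 101111100000. Divide by 10111 (XOR where the leading bit is 1):
  pos 0: 10111 XOR 10111 = 00000
  pos 5: 11000 XOR 10111 = 01111
  pos 6: 11110 XOR 10111 = 01001
  pos 7: 10010 XOR 10111 = 00101
Remainder (last 4 bits) = 0101. This is the CRC / FCS.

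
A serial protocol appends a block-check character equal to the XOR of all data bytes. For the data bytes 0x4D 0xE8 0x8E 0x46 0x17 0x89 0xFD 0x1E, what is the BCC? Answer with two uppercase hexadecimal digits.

XOR the bytes together:
  start with 0x4D
  0x4D ⊕ 0xE8 = 0xA5
  0xA5 ⊕ 0x8E = 0x2B
  0x2B ⊕ 0x46 = 0x6D
  0x6D ⊕ 0x17 = 0x7A
  0x7A ⊕ 0x89 = 0xF3
  0xF3 ⊕ 0xFD = 0x0E
  0x0E ⊕ 0x1E = 0x10

10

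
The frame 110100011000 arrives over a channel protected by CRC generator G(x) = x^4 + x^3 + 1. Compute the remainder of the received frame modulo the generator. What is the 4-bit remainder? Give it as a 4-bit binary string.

1000

Modulo-2 division of 110100011000 by 11001:
  pos 0: 11010 XOR 11001 = 00011
  pos 3: 11001 XOR 11001 = 00000
Remainder = 1000 (nonzero — an error is detected).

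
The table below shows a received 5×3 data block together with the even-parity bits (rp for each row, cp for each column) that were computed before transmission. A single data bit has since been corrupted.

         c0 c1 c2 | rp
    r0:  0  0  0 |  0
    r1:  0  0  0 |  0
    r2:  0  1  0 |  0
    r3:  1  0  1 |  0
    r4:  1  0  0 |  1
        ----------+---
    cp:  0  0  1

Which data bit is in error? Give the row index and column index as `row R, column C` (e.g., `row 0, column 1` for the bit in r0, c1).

row 2, column 1

Recompute each row's even parity and compare to rp:
  r0: data parity 0, sent rp 0 → ok
  r1: data parity 0, sent rp 0 → ok
  r2: data parity 1, sent rp 0 → mismatch
  r3: data parity 0, sent rp 0 → ok
  r4: data parity 1, sent rp 1 → ok
Recompute each column's even parity and compare to cp:
  c0: data parity 0, sent cp 0 → ok
  c1: data parity 1, sent cp 0 → mismatch
  c2: data parity 1, sent cp 1 → ok
Exactly one row (r2) and one column (c1) fail → the flipped bit is at their intersection.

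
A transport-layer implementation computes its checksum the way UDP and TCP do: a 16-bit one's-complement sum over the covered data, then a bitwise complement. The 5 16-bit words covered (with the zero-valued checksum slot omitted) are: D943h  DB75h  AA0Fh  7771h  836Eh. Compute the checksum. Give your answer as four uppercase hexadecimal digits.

A656

One's-complement addition (fold any carry out of bit 15 back into bit 0):
  0xD943 + 0xDB75 = 0x1B4B8 → wrap carry → 0xB4B9
  0xB4B9 + 0xAA0F = 0x15EC8 → wrap carry → 0x5EC9
  0x5EC9 + 0x7771 = 0x0D63A
  0xD63A + 0x836E = 0x159A8 → wrap carry → 0x59A9
One's-complement sum = 0x59A9.
Checksum = ~0x59A9 & 0xFFFF = 0xA656.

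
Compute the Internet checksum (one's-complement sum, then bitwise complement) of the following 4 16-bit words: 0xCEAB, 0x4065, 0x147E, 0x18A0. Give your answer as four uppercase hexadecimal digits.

C3D0

One's-complement addition (fold any carry out of bit 15 back into bit 0):
  0xCEAB + 0x4065 = 0x10F10 → wrap carry → 0x0F11
  0x0F11 + 0x147E = 0x0238F
  0x238F + 0x18A0 = 0x03C2F
One's-complement sum = 0x3C2F.
Checksum = ~0x3C2F & 0xFFFF = 0xC3D0.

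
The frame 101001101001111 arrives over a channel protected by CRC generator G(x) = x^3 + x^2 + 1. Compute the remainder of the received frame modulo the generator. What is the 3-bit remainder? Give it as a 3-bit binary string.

000

Modulo-2 division of 101001101001111 by 1101:
  pos 0: 1010 XOR 1101 = 0111
  pos 1: 1110 XOR 1101 = 0011
  pos 3: 1111 XOR 1101 = 0010
  pos 5: 1001 XOR 1101 = 0100
  pos 6: 1000 XOR 1101 = 0101
  pos 7: 1010 XOR 1101 = 0111
  pos 8: 1111 XOR 1101 = 0010
  pos 10: 1011 XOR 1101 = 0110
  pos 11: 1101 XOR 1101 = 0000
Remainder = 000 (zero — the frame passes the CRC check).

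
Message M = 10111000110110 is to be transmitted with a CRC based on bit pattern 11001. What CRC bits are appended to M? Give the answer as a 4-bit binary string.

Append 4 zeros: 101110001101100000. Divide by 11001 (XOR where the leading bit is 1):
  pos 0: 10111 XOR 11001 = 01110
  pos 1: 11100 XOR 11001 = 00101
  pos 3: 10100 XOR 11001 = 01101
  pos 4: 11011 XOR 11001 = 00010
  pos 7: 10101 XOR 11001 = 01100
  pos 8: 11001 XOR 11001 = 00000
Remainder (last 4 bits) = 0000. This is the CRC / FCS.

0000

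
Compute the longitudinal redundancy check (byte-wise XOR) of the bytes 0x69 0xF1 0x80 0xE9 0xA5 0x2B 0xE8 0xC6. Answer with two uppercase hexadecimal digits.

51

XOR the bytes together:
  start with 0x69
  0x69 ⊕ 0xF1 = 0x98
  0x98 ⊕ 0x80 = 0x18
  0x18 ⊕ 0xE9 = 0xF1
  0xF1 ⊕ 0xA5 = 0x54
  0x54 ⊕ 0x2B = 0x7F
  0x7F ⊕ 0xE8 = 0x97
  0x97 ⊕ 0xC6 = 0x51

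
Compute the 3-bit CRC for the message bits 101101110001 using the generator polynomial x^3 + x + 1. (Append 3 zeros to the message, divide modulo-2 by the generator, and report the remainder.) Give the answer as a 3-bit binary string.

100

Append 3 zeros: 101101110001000. Divide by 1011 (XOR where the leading bit is 1):
  pos 0: 1011 XOR 1011 = 0000
  pos 5: 1110 XOR 1011 = 0101
  pos 6: 1010 XOR 1011 = 0001
  pos 9: 1010 XOR 1011 = 0001
Remainder (last 3 bits) = 100. This is the CRC / FCS.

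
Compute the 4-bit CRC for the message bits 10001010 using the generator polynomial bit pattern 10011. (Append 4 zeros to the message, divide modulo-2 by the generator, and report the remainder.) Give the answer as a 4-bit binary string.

0011

Append 4 zeros: 100010100000. Divide by 10011 (XOR where the leading bit is 1):
  pos 0: 10001 XOR 10011 = 00010
  pos 3: 10010 XOR 10011 = 00001
  pos 7: 10000 XOR 10011 = 00011
Remainder (last 4 bits) = 0011. This is the CRC / FCS.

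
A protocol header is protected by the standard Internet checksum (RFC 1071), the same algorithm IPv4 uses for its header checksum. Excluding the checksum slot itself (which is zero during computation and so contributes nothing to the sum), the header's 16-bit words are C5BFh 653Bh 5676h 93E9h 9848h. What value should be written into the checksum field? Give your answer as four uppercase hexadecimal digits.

525C

One's-complement addition (fold any carry out of bit 15 back into bit 0):
  0xC5BF + 0x653B = 0x12AFA → wrap carry → 0x2AFB
  0x2AFB + 0x5676 = 0x08171
  0x8171 + 0x93E9 = 0x1155A → wrap carry → 0x155B
  0x155B + 0x9848 = 0x0ADA3
One's-complement sum = 0xADA3.
Checksum = ~0xADA3 & 0xFFFF = 0x525C.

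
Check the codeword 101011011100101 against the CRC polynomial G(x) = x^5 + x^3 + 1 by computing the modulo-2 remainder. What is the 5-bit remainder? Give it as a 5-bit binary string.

00000

Modulo-2 division of 101011011100101 by 101001:
  pos 0: 101011 XOR 101001 = 000010
  pos 4: 100111 XOR 101001 = 001110
  pos 6: 111000 XOR 101001 = 010001
  pos 7: 100011 XOR 101001 = 001010
  pos 9: 101001 XOR 101001 = 000000
Remainder = 00000 (zero — the frame passes the CRC check).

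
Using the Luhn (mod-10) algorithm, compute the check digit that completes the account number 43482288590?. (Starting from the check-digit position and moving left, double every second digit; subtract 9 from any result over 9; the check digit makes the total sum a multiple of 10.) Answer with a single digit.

2

Partial digits right→left: 0 9 5 8 8 2 2 8 4 3 4
Double every second digit counting from the check-digit position (so the 1st, 3rd, 5th, ... of the partial from the right).
  doubled (with −9 where >9): 0 1 7 4 8 8 → sum 28
  kept as-is: 9 8 2 8 3 → sum 30
Total = 28 + 30 = 58.
Check digit = (10 − (58 mod 10)) mod 10 = 2.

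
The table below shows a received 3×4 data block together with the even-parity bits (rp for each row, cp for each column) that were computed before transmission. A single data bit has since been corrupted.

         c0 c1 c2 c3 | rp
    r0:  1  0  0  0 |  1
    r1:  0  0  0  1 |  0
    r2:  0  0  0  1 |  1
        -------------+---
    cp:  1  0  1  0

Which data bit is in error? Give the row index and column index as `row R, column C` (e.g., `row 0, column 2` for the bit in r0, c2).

row 1, column 2

Recompute each row's even parity and compare to rp:
  r0: data parity 1, sent rp 1 → ok
  r1: data parity 1, sent rp 0 → mismatch
  r2: data parity 1, sent rp 1 → ok
Recompute each column's even parity and compare to cp:
  c0: data parity 1, sent cp 1 → ok
  c1: data parity 0, sent cp 0 → ok
  c2: data parity 0, sent cp 1 → mismatch
  c3: data parity 0, sent cp 0 → ok
Exactly one row (r1) and one column (c2) fail → the flipped bit is at their intersection.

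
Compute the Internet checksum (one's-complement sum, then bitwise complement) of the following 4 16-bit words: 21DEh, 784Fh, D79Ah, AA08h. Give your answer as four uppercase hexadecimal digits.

One's-complement addition (fold any carry out of bit 15 back into bit 0):
  0x21DE + 0x784F = 0x09A2D
  0x9A2D + 0xD79A = 0x171C7 → wrap carry → 0x71C8
  0x71C8 + 0xAA08 = 0x11BD0 → wrap carry → 0x1BD1
One's-complement sum = 0x1BD1.
Checksum = ~0x1BD1 & 0xFFFF = 0xE42E.

E42E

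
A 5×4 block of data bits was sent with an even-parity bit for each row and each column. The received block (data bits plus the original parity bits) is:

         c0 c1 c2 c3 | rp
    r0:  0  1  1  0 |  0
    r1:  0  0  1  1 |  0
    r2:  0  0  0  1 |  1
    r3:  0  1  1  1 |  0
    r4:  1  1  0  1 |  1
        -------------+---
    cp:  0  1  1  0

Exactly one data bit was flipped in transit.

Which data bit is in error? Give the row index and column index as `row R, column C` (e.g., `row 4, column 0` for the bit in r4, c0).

Recompute each row's even parity and compare to rp:
  r0: data parity 0, sent rp 0 → ok
  r1: data parity 0, sent rp 0 → ok
  r2: data parity 1, sent rp 1 → ok
  r3: data parity 1, sent rp 0 → mismatch
  r4: data parity 1, sent rp 1 → ok
Recompute each column's even parity and compare to cp:
  c0: data parity 1, sent cp 0 → mismatch
  c1: data parity 1, sent cp 1 → ok
  c2: data parity 1, sent cp 1 → ok
  c3: data parity 0, sent cp 0 → ok
Exactly one row (r3) and one column (c0) fail → the flipped bit is at their intersection.

row 3, column 0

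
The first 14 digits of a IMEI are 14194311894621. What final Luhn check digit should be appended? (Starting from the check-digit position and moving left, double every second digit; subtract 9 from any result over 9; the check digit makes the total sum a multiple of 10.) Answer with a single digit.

Partial digits right→left: 1 2 6 4 9 8 1 1 3 4 9 1 4 1
Double every second digit counting from the check-digit position (so the 1st, 3rd, 5th, ... of the partial from the right).
  doubled (with −9 where >9): 2 3 9 2 6 9 8 → sum 39
  kept as-is: 2 4 8 1 4 1 1 → sum 21
Total = 39 + 21 = 60.
Check digit = (10 − (60 mod 10)) mod 10 = 0.

0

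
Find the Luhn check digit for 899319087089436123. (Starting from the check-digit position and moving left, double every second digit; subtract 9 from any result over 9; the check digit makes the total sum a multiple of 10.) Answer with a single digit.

Partial digits right→left: 3 2 1 6 3 4 9 8 0 7 8 0 9 1 3 9 9 8
Double every second digit counting from the check-digit position (so the 1st, 3rd, 5th, ... of the partial from the right).
  doubled (with −9 where >9): 6 2 6 9 0 7 9 6 9 → sum 54
  kept as-is: 2 6 4 8 7 0 1 9 8 → sum 45
Total = 54 + 45 = 99.
Check digit = (10 − (99 mod 10)) mod 10 = 1.

1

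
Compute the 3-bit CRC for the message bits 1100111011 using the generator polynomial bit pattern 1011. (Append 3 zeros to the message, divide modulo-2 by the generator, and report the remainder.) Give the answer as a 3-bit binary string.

010

Append 3 zeros: 1100111011000. Divide by 1011 (XOR where the leading bit is 1):
  pos 0: 1100 XOR 1011 = 0111
  pos 1: 1111 XOR 1011 = 0100
  pos 2: 1001 XOR 1011 = 0010
  pos 4: 1010 XOR 1011 = 0001
  pos 7: 1110 XOR 1011 = 0101
  pos 8: 1010 XOR 1011 = 0001
Remainder (last 3 bits) = 010. This is the CRC / FCS.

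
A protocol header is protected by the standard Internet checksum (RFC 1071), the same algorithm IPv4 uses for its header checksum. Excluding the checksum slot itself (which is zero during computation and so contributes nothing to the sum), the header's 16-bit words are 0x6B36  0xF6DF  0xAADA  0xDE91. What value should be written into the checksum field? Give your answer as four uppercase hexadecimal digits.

One's-complement addition (fold any carry out of bit 15 back into bit 0):
  0x6B36 + 0xF6DF = 0x16215 → wrap carry → 0x6216
  0x6216 + 0xAADA = 0x10CF0 → wrap carry → 0x0CF1
  0x0CF1 + 0xDE91 = 0x0EB82
One's-complement sum = 0xEB82.
Checksum = ~0xEB82 & 0xFFFF = 0x147D.

147D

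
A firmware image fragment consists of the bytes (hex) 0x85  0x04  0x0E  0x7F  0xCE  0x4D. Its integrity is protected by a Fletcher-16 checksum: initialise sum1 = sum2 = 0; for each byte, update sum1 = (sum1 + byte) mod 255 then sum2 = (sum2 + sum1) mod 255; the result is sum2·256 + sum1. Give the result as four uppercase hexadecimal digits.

D633

Running sums (mod 255):
  after byte 0 (0x85): sum1=133, sum2=133
  after byte 1 (0x04): sum1=137, sum2=15
  after byte 2 (0x0E): sum1=151, sum2=166
  after byte 3 (0x7F): sum1=23, sum2=189
  after byte 4 (0xCE): sum1=229, sum2=163
  after byte 5 (0x4D): sum1=51, sum2=214
Checksum = sum2·256 + sum1 = 214·256 + 51 = 54835 = 0xD633.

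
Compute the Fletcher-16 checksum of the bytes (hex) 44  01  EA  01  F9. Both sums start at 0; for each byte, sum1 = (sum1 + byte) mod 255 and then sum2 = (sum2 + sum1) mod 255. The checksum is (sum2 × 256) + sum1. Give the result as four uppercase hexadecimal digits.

Running sums (mod 255):
  after byte 0 (44): sum1=68, sum2=68
  after byte 1 (01): sum1=69, sum2=137
  after byte 2 (EA): sum1=48, sum2=185
  after byte 3 (01): sum1=49, sum2=234
  after byte 4 (F9): sum1=43, sum2=22
Checksum = sum2·256 + sum1 = 22·256 + 43 = 5675 = 0x162B.

162B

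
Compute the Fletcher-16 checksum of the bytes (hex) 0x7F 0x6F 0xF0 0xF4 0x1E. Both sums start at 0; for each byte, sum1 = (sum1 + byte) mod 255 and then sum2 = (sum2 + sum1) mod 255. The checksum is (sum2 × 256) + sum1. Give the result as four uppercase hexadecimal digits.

Running sums (mod 255):
  after byte 0 (0x7F): sum1=127, sum2=127
  after byte 1 (0x6F): sum1=238, sum2=110
  after byte 2 (0xF0): sum1=223, sum2=78
  after byte 3 (0xF4): sum1=212, sum2=35
  after byte 4 (0x1E): sum1=242, sum2=22
Checksum = sum2·256 + sum1 = 22·256 + 242 = 5874 = 0x16F2.

16F2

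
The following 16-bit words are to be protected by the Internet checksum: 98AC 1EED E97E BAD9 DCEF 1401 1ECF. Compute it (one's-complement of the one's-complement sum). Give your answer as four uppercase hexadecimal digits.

944D

One's-complement addition (fold any carry out of bit 15 back into bit 0):
  0x98AC + 0x1EED = 0x0B799
  0xB799 + 0xE97E = 0x1A117 → wrap carry → 0xA118
  0xA118 + 0xBAD9 = 0x15BF1 → wrap carry → 0x5BF2
  0x5BF2 + 0xDCEF = 0x138E1 → wrap carry → 0x38E2
  0x38E2 + 0x1401 = 0x04CE3
  0x4CE3 + 0x1ECF = 0x06BB2
One's-complement sum = 0x6BB2.
Checksum = ~0x6BB2 & 0xFFFF = 0x944D.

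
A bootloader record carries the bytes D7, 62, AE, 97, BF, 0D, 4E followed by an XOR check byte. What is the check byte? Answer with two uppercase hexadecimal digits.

70

XOR the bytes together:
  start with 0xD7
  0xD7 ⊕ 0x62 = 0xB5
  0xB5 ⊕ 0xAE = 0x1B
  0x1B ⊕ 0x97 = 0x8C
  0x8C ⊕ 0xBF = 0x33
  0x33 ⊕ 0x0D = 0x3E
  0x3E ⊕ 0x4E = 0x70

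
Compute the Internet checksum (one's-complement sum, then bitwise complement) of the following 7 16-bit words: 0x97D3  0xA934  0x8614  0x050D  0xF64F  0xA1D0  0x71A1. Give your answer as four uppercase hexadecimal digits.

2A14

One's-complement addition (fold any carry out of bit 15 back into bit 0):
  0x97D3 + 0xA934 = 0x14107 → wrap carry → 0x4108
  0x4108 + 0x8614 = 0x0C71C
  0xC71C + 0x050D = 0x0CC29
  0xCC29 + 0xF64F = 0x1C278 → wrap carry → 0xC279
  0xC279 + 0xA1D0 = 0x16449 → wrap carry → 0x644A
  0x644A + 0x71A1 = 0x0D5EB
One's-complement sum = 0xD5EB.
Checksum = ~0xD5EB & 0xFFFF = 0x2A14.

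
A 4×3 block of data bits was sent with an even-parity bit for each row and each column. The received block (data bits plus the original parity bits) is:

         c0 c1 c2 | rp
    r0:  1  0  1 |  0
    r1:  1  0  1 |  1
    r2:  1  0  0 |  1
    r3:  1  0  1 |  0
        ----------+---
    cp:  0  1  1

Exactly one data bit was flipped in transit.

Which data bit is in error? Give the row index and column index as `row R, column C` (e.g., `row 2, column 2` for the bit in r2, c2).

Recompute each row's even parity and compare to rp:
  r0: data parity 0, sent rp 0 → ok
  r1: data parity 0, sent rp 1 → mismatch
  r2: data parity 1, sent rp 1 → ok
  r3: data parity 0, sent rp 0 → ok
Recompute each column's even parity and compare to cp:
  c0: data parity 0, sent cp 0 → ok
  c1: data parity 0, sent cp 1 → mismatch
  c2: data parity 1, sent cp 1 → ok
Exactly one row (r1) and one column (c1) fail → the flipped bit is at their intersection.

row 1, column 1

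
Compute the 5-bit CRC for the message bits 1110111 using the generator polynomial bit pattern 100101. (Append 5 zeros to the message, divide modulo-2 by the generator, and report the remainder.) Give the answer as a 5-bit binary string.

10111

Append 5 zeros: 111011100000. Divide by 100101 (XOR where the leading bit is 1):
  pos 0: 111011 XOR 100101 = 011110
  pos 1: 111101 XOR 100101 = 011000
  pos 2: 110000 XOR 100101 = 010101
  pos 3: 101010 XOR 100101 = 001111
  pos 5: 111100 XOR 100101 = 011001
  pos 6: 110010 XOR 100101 = 010111
Remainder (last 5 bits) = 10111. This is the CRC / FCS.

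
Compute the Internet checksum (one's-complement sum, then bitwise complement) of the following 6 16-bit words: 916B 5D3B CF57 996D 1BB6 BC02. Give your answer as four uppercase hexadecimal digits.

D0DA

One's-complement addition (fold any carry out of bit 15 back into bit 0):
  0x916B + 0x5D3B = 0x0EEA6
  0xEEA6 + 0xCF57 = 0x1BDFD → wrap carry → 0xBDFE
  0xBDFE + 0x996D = 0x1576B → wrap carry → 0x576C
  0x576C + 0x1BB6 = 0x07322
  0x7322 + 0xBC02 = 0x12F24 → wrap carry → 0x2F25
One's-complement sum = 0x2F25.
Checksum = ~0x2F25 & 0xFFFF = 0xD0DA.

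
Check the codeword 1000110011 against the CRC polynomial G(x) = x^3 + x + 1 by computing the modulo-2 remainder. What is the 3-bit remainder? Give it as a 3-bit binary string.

Modulo-2 division of 1000110011 by 1011:
  pos 0: 1000 XOR 1011 = 0011
  pos 2: 1111 XOR 1011 = 0100
  pos 3: 1000 XOR 1011 = 0011
  pos 5: 1101 XOR 1011 = 0110
  pos 6: 1101 XOR 1011 = 0110
Remainder = 110 (nonzero — an error is detected).

110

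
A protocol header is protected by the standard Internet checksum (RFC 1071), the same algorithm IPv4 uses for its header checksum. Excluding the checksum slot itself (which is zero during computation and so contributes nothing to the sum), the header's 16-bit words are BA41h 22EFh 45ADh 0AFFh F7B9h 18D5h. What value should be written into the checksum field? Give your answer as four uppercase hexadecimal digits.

One's-complement addition (fold any carry out of bit 15 back into bit 0):
  0xBA41 + 0x22EF = 0x0DD30
  0xDD30 + 0x45AD = 0x122DD → wrap carry → 0x22DE
  0x22DE + 0x0AFF = 0x02DDD
  0x2DDD + 0xF7B9 = 0x12596 → wrap carry → 0x2597
  0x2597 + 0x18D5 = 0x03E6C
One's-complement sum = 0x3E6C.
Checksum = ~0x3E6C & 0xFFFF = 0xC193.

C193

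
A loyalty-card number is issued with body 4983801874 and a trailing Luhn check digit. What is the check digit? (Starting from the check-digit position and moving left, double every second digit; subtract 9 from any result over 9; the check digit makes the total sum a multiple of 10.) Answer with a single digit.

2

Partial digits right→left: 4 7 8 1 0 8 3 8 9 4
Double every second digit counting from the check-digit position (so the 1st, 3rd, 5th, ... of the partial from the right).
  doubled (with −9 where >9): 8 7 0 6 9 → sum 30
  kept as-is: 7 1 8 8 4 → sum 28
Total = 30 + 28 = 58.
Check digit = (10 − (58 mod 10)) mod 10 = 2.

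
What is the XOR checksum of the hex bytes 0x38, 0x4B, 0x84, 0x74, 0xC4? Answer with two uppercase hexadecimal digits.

47

XOR the bytes together:
  start with 0x38
  0x38 ⊕ 0x4B = 0x73
  0x73 ⊕ 0x84 = 0xF7
  0xF7 ⊕ 0x74 = 0x83
  0x83 ⊕ 0xC4 = 0x47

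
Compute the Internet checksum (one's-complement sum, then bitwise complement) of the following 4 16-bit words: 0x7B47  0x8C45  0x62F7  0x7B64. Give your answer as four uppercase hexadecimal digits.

One's-complement addition (fold any carry out of bit 15 back into bit 0):
  0x7B47 + 0x8C45 = 0x1078C → wrap carry → 0x078D
  0x078D + 0x62F7 = 0x06A84
  0x6A84 + 0x7B64 = 0x0E5E8
One's-complement sum = 0xE5E8.
Checksum = ~0xE5E8 & 0xFFFF = 0x1A17.

1A17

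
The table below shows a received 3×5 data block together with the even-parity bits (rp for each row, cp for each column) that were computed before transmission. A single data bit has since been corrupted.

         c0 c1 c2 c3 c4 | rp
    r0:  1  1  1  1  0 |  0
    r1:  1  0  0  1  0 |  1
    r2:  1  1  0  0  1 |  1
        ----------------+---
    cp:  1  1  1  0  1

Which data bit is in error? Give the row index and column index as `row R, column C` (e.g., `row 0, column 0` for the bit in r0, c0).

Recompute each row's even parity and compare to rp:
  r0: data parity 0, sent rp 0 → ok
  r1: data parity 0, sent rp 1 → mismatch
  r2: data parity 1, sent rp 1 → ok
Recompute each column's even parity and compare to cp:
  c0: data parity 1, sent cp 1 → ok
  c1: data parity 0, sent cp 1 → mismatch
  c2: data parity 1, sent cp 1 → ok
  c3: data parity 0, sent cp 0 → ok
  c4: data parity 1, sent cp 1 → ok
Exactly one row (r1) and one column (c1) fail → the flipped bit is at their intersection.

row 1, column 1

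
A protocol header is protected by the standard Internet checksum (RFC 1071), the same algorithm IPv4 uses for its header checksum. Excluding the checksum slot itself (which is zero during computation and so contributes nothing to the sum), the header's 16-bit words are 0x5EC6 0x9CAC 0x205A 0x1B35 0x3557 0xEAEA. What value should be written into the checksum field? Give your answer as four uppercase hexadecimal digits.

A8BB

One's-complement addition (fold any carry out of bit 15 back into bit 0):
  0x5EC6 + 0x9CAC = 0x0FB72
  0xFB72 + 0x205A = 0x11BCC → wrap carry → 0x1BCD
  0x1BCD + 0x1B35 = 0x03702
  0x3702 + 0x3557 = 0x06C59
  0x6C59 + 0xEAEA = 0x15743 → wrap carry → 0x5744
One's-complement sum = 0x5744.
Checksum = ~0x5744 & 0xFFFF = 0xA8BB.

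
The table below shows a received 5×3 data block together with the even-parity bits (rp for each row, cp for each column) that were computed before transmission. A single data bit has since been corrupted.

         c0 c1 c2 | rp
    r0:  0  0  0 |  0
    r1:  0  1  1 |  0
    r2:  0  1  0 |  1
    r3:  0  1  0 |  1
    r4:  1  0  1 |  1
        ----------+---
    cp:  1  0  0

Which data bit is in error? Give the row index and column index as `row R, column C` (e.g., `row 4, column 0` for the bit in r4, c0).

row 4, column 1

Recompute each row's even parity and compare to rp:
  r0: data parity 0, sent rp 0 → ok
  r1: data parity 0, sent rp 0 → ok
  r2: data parity 1, sent rp 1 → ok
  r3: data parity 1, sent rp 1 → ok
  r4: data parity 0, sent rp 1 → mismatch
Recompute each column's even parity and compare to cp:
  c0: data parity 1, sent cp 1 → ok
  c1: data parity 1, sent cp 0 → mismatch
  c2: data parity 0, sent cp 0 → ok
Exactly one row (r4) and one column (c1) fail → the flipped bit is at their intersection.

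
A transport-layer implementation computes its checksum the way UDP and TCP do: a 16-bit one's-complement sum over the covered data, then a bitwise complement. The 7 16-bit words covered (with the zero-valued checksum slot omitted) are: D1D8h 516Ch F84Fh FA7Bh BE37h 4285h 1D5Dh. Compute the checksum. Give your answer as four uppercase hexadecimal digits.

CBD4

One's-complement addition (fold any carry out of bit 15 back into bit 0):
  0xD1D8 + 0x516C = 0x12344 → wrap carry → 0x2345
  0x2345 + 0xF84F = 0x11B94 → wrap carry → 0x1B95
  0x1B95 + 0xFA7B = 0x11610 → wrap carry → 0x1611
  0x1611 + 0xBE37 = 0x0D448
  0xD448 + 0x4285 = 0x116CD → wrap carry → 0x16CE
  0x16CE + 0x1D5D = 0x0342B
One's-complement sum = 0x342B.
Checksum = ~0x342B & 0xFFFF = 0xCBD4.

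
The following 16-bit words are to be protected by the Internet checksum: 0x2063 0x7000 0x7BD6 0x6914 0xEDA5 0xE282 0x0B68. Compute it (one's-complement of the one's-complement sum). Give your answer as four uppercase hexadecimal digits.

One's-complement addition (fold any carry out of bit 15 back into bit 0):
  0x2063 + 0x7000 = 0x09063
  0x9063 + 0x7BD6 = 0x10C39 → wrap carry → 0x0C3A
  0x0C3A + 0x6914 = 0x0754E
  0x754E + 0xEDA5 = 0x162F3 → wrap carry → 0x62F4
  0x62F4 + 0xE282 = 0x14576 → wrap carry → 0x4577
  0x4577 + 0x0B68 = 0x050DF
One's-complement sum = 0x50DF.
Checksum = ~0x50DF & 0xFFFF = 0xAF20.

AF20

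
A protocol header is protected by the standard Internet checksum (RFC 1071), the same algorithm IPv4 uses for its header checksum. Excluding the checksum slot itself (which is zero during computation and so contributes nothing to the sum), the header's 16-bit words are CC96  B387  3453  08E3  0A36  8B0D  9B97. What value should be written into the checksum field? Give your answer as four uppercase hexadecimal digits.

One's-complement addition (fold any carry out of bit 15 back into bit 0):
  0xCC96 + 0xB387 = 0x1801D → wrap carry → 0x801E
  0x801E + 0x3453 = 0x0B471
  0xB471 + 0x08E3 = 0x0BD54
  0xBD54 + 0x0A36 = 0x0C78A
  0xC78A + 0x8B0D = 0x15297 → wrap carry → 0x5298
  0x5298 + 0x9B97 = 0x0EE2F
One's-complement sum = 0xEE2F.
Checksum = ~0xEE2F & 0xFFFF = 0x11D0.

11D0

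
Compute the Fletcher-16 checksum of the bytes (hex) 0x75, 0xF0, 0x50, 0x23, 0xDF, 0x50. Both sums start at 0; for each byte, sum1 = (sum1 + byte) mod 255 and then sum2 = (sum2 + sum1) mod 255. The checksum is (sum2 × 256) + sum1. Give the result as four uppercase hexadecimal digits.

300A

Running sums (mod 255):
  after byte 0 (0x75): sum1=117, sum2=117
  after byte 1 (0xF0): sum1=102, sum2=219
  after byte 2 (0x50): sum1=182, sum2=146
  after byte 3 (0x23): sum1=217, sum2=108
  after byte 4 (0xDF): sum1=185, sum2=38
  after byte 5 (0x50): sum1=10, sum2=48
Checksum = sum2·256 + sum1 = 48·256 + 10 = 12298 = 0x300A.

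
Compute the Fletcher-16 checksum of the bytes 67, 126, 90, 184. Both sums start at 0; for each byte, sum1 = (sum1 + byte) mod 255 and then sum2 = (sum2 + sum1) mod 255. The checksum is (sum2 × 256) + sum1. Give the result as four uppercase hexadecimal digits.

Running sums (mod 255):
  after byte 0 (67): sum1=67, sum2=67
  after byte 1 (126): sum1=193, sum2=5
  after byte 2 (90): sum1=28, sum2=33
  after byte 3 (184): sum1=212, sum2=245
Checksum = sum2·256 + sum1 = 245·256 + 212 = 62932 = 0xF5D4.

F5D4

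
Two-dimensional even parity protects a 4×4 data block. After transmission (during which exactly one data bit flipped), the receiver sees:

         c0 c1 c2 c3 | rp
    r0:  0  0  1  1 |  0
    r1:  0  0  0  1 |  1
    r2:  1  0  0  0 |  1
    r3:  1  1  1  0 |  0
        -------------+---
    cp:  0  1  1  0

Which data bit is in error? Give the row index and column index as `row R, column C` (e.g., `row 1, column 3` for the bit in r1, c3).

row 3, column 2

Recompute each row's even parity and compare to rp:
  r0: data parity 0, sent rp 0 → ok
  r1: data parity 1, sent rp 1 → ok
  r2: data parity 1, sent rp 1 → ok
  r3: data parity 1, sent rp 0 → mismatch
Recompute each column's even parity and compare to cp:
  c0: data parity 0, sent cp 0 → ok
  c1: data parity 1, sent cp 1 → ok
  c2: data parity 0, sent cp 1 → mismatch
  c3: data parity 0, sent cp 0 → ok
Exactly one row (r3) and one column (c2) fail → the flipped bit is at their intersection.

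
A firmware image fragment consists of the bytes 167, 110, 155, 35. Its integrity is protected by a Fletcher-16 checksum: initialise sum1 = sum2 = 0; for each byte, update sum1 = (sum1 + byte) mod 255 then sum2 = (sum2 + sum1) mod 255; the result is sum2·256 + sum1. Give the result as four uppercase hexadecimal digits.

Running sums (mod 255):
  after byte 0 (167): sum1=167, sum2=167
  after byte 1 (110): sum1=22, sum2=189
  after byte 2 (155): sum1=177, sum2=111
  after byte 3 (35): sum1=212, sum2=68
Checksum = sum2·256 + sum1 = 68·256 + 212 = 17620 = 0x44D4.

44D4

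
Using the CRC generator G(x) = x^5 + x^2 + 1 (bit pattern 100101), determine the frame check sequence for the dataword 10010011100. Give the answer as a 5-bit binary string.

Append 5 zeros: 1001001110000000. Divide by 100101 (XOR where the leading bit is 1):
  pos 0: 100100 XOR 100101 = 000001
  pos 5: 111100 XOR 100101 = 011001
  pos 6: 110010 XOR 100101 = 010111
  pos 7: 101110 XOR 100101 = 001011
  pos 9: 101100 XOR 100101 = 001001
Remainder (last 5 bits) = 10010. This is the CRC / FCS.

10010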